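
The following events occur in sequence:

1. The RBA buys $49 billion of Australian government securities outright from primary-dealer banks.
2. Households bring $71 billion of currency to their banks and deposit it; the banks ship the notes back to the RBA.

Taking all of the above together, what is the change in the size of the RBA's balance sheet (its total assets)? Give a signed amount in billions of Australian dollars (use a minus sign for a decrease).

RBA balance sheet:
  Assets:      Securities +$49B
  Liabilities: Bank reserves +$120B, Currency in circulation −$71B
Change in total RBA assets = +$49 billion.

+$49 billion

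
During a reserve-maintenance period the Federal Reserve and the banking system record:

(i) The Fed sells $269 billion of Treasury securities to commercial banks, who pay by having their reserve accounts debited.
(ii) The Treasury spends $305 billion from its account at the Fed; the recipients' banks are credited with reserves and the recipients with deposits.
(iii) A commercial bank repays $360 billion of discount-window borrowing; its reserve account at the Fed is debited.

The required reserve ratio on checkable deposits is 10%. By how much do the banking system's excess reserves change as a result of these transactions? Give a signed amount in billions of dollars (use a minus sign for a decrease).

OMO sale (to banks) $269 billion: reserves −$269B, deposits 0.
Government spending $305 billion: reserves +$305B, deposits +$305B.
Discount-window repayment $360 billion: reserves −$360B, deposits 0.
Totals: Δreserves = −$324B, Δdeposits = +$305B.
Δrequired reserves = 10% × +$305B = +$30.5B.
Δexcess reserves = Δreserves − Δrequired = −$324B − (+$30.5B) = -$354.5 billion.

-$354.5 billion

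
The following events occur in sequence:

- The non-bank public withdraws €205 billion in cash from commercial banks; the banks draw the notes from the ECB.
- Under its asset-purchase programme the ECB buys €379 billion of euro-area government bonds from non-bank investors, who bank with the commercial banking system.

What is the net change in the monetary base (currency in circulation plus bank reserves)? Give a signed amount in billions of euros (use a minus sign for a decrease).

+€379 billion

ECB balance sheet:
  Assets:      Securities +€379B
  Liabilities: Bank reserves +€174B, Currency in circulation +€205B
Commercial banking system:
  Assets:      Reserves at CB +€174B
  Liabilities: Checkable deposits +€174B
Monetary base = currency + reserves: +€205B + (+€174B) = +€379 billion.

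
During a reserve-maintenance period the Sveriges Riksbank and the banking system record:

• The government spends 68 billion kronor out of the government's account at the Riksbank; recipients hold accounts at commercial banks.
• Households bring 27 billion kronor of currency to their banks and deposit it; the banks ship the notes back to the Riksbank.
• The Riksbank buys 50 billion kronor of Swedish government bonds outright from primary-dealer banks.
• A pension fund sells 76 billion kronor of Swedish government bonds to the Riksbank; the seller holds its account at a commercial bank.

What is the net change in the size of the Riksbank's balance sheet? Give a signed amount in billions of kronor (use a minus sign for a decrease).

+126 billion

Government spending 68 billion kronor: only the composition of liabilities changes → 0.
Currency deposit 27 billion kronor: only the composition of liabilities changes → 0.
OMO purchase (from banks) 50 billion kronor: a Riksbank asset is acquired → +50B.
Asset purchase (from non-banks) 76 billion kronor: a Riksbank asset is acquired → +76B.
Net: 0 + 0 + 50 + 76 = +126 billion.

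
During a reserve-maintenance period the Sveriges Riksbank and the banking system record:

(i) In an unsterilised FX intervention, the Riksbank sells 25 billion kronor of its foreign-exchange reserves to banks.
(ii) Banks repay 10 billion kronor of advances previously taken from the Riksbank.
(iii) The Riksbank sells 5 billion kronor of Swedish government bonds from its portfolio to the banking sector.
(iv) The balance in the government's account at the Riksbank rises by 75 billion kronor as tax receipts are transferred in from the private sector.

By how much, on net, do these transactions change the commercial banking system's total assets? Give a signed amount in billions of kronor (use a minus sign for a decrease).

Riksbank balance sheet:
  Assets:      Securities −5B, Loans to banks −10B, Foreign assets −25B
  Liabilities: Bank reserves −115B, Government deposits +75B
Commercial banking system:
  Assets:      Reserves at CB −115B, Securities +5B, Foreign assets +25B
  Liabilities: Checkable deposits −75B, Borrowings from CB −10B
Change in total bank assets = -85 billion.

-85 billion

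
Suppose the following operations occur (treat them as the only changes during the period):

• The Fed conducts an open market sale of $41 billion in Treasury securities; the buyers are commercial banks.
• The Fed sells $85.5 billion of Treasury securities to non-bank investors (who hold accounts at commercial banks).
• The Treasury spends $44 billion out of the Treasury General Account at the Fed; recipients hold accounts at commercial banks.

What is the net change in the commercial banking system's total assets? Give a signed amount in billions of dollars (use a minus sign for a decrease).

-$41.5 billion

OMO sale (to banks) $41 billion: just an asset swap on bank balance sheets → 0.
Asset sale (to non-banks) $85.5 billion: bank balance sheets shrink → −$85.5B.
Government spending $44 billion: bank balance sheets expand → +$44B.
Net: 0 − 85.5 + 44 = -$41.5 billion.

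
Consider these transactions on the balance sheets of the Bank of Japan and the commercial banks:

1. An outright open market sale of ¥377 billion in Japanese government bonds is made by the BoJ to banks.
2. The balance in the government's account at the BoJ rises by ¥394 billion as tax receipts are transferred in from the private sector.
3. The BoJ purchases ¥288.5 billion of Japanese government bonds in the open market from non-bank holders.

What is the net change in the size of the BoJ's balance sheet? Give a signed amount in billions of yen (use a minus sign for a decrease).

BoJ balance sheet:
  Assets:      Securities −¥88.5B
  Liabilities: Bank reserves −¥482.5B, Government deposits +¥394B
Commercial banking system:
  Assets:      Reserves at CB −¥482.5B, Securities +¥377B
  Liabilities: Checkable deposits −¥105.5B
Change in total BoJ assets = -¥88.5 billion.

-¥88.5 billion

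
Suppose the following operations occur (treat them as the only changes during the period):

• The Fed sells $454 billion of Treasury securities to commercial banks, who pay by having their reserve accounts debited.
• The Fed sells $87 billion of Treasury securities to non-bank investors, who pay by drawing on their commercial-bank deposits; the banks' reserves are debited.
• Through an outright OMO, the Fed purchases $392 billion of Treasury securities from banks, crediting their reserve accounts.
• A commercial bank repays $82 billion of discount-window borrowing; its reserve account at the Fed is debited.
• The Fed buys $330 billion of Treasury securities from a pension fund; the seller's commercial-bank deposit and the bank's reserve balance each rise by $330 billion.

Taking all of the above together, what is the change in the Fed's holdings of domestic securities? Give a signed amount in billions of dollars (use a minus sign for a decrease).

+$181 billion

OMO sale (to banks) $454 billion: securities removed from the Fed's portfolio → −$454B.
Asset sale (to non-banks) $87 billion: securities removed from the Fed's portfolio → −$87B.
OMO purchase (from banks) $392 billion: securities added to the Fed's portfolio → +$392B.
Discount-window repayment $82 billion: the Fed's securities portfolio is untouched → 0.
Asset purchase (from non-banks) $330 billion: securities added to the Fed's portfolio → +$330B.
Net: −454 − 87 + 392 + 0 + 330 = +$181 billion.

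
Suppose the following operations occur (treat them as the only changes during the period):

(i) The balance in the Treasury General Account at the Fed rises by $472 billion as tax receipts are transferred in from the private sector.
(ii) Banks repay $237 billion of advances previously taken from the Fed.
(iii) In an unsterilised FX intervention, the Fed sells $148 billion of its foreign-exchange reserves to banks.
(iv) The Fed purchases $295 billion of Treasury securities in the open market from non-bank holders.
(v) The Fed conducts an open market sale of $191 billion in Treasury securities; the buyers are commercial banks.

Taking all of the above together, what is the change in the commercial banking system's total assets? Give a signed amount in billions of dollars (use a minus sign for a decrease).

-$414 billion

Government account inflow $472 billion: bank balance sheets shrink → −$472B.
Discount-window repayment $237 billion: bank balance sheets shrink → −$237B.
FX sale $148 billion: just an asset swap on bank balance sheets → 0.
Asset purchase (from non-banks) $295 billion: bank balance sheets expand → +$295B.
OMO sale (to banks) $191 billion: just an asset swap on bank balance sheets → 0.
Net: −472 − 237 + 0 + 295 + 0 = -$414 billion.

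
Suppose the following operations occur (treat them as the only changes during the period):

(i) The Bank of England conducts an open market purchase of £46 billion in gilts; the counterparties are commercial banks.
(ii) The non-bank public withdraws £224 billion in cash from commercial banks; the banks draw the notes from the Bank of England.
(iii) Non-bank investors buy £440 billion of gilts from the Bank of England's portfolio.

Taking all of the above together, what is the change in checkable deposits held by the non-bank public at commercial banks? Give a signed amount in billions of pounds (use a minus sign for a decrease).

OMO purchase (from banks) £46 billion: the counterparty is a bank, so public deposits are unchanged → 0.
Currency withdrawal £224 billion: non-bank counterparties' bank balances fall → −£224B.
Asset sale (to non-banks) £440 billion: non-bank counterparties' bank balances fall → −£440B.
Net: 0 − 224 − 440 = -£664 billion.

-£664 billion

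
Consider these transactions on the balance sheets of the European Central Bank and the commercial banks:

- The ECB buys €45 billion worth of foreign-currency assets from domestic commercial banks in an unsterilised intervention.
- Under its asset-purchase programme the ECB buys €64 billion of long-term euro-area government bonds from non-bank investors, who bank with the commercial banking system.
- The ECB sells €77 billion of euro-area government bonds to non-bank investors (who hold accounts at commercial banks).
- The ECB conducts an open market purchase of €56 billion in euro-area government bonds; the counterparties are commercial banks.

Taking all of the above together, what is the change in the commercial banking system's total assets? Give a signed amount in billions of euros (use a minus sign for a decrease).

ECB balance sheet:
  Assets:      Securities +€43B, Foreign assets +€45B
  Liabilities: Bank reserves +€88B
Commercial banking system:
  Assets:      Reserves at CB +€88B, Securities −€56B, Foreign assets −€45B
  Liabilities: Checkable deposits −€13B
Change in total bank assets = -€13 billion.

-€13 billion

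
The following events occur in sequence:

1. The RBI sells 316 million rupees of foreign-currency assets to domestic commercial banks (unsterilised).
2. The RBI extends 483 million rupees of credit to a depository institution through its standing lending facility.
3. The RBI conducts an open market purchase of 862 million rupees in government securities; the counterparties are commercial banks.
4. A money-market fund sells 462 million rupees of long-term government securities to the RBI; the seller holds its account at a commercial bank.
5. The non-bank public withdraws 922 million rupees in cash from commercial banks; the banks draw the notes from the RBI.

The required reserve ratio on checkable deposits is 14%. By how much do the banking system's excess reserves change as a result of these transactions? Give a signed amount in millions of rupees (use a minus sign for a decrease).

FX sale 316 million rupees: reserves −316M, deposits 0.
Discount-window loan 483 million rupees: reserves +483M, deposits 0.
OMO purchase (from banks) 862 million rupees: reserves +862M, deposits 0.
Asset purchase (from non-banks) 462 million rupees: reserves +462M, deposits +462M.
Currency withdrawal 922 million rupees: reserves −922M, deposits −922M.
Totals: Δreserves = +569M, Δdeposits = −460M.
Δrequired reserves = 14% × −460M = −64.4M.
Δexcess reserves = Δreserves − Δrequired = +569M − (−64.4M) = +633.4 million.

+633.4 million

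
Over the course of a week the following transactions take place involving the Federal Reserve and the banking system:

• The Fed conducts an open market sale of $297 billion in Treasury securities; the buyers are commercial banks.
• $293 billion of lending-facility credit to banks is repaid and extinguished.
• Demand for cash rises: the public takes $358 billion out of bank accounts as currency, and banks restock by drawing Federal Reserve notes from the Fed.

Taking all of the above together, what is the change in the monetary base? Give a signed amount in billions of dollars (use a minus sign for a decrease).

OMO sale (to banks) $297 billion: Fed balance sheet contracts → −$297B.
Discount-window repayment $293 billion: Fed balance sheet contracts → −$293B.
Currency withdrawal $358 billion: just a shift between currency and reserves — both are base money → 0.
Net: −297 − 293 + 0 = -$590 billion.

-$590 billion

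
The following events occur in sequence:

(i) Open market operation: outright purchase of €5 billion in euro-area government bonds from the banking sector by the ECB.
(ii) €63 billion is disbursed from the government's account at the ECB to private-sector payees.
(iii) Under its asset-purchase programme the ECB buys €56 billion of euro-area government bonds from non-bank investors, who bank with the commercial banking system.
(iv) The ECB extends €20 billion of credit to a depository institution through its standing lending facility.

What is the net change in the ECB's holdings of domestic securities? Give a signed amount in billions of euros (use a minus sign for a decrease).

ECB balance sheet:
  Assets:      Securities +€61B, Loans to banks +€20B
  Liabilities: Bank reserves +€144B, Government deposits −€63B
So the change in the ECB's holdings of domestic securities is +€61 billion.

+€61 billion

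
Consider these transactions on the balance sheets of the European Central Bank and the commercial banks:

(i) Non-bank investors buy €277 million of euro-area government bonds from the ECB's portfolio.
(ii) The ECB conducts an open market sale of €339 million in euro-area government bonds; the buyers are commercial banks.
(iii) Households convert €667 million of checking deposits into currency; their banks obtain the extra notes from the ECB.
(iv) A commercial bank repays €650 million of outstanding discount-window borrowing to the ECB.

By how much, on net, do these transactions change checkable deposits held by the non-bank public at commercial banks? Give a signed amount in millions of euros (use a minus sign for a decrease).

ECB balance sheet:
  Assets:      Securities −€616M, Loans to banks −€650M
  Liabilities: Bank reserves −€1933M, Currency in circulation +€667M
Commercial banking system:
  Assets:      Reserves at CB −€1933M, Securities +€339M
  Liabilities: Checkable deposits −€944M, Borrowings from CB −€650M
So the change in checkable deposits held by the non-bank public at commercial banks is -€944 million.

-€944 million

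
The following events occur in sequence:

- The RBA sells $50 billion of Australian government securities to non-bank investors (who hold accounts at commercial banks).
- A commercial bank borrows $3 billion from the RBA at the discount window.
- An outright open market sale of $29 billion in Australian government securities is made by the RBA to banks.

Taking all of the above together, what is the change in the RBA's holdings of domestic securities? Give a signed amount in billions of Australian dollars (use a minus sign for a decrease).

-$79 billion

Asset sale (to non-banks) $50 billion: securities removed from the RBA's portfolio → −$50B.
Discount-window loan $3 billion: the RBA's securities portfolio is untouched → 0.
OMO sale (to banks) $29 billion: securities removed from the RBA's portfolio → −$29B.
Net: −50 + 0 − 29 = -$79 billion.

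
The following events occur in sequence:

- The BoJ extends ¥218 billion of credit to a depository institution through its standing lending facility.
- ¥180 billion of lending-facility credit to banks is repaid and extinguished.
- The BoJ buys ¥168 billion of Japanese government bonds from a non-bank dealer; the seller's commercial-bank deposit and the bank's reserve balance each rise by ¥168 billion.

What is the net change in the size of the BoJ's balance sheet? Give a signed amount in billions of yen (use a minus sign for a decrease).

+¥206 billion

Discount-window loan ¥218 billion: a BoJ asset is acquired → +¥218B.
Discount-window repayment ¥180 billion: a BoJ asset is shed → −¥180B.
Asset purchase (from non-banks) ¥168 billion: a BoJ asset is acquired → +¥168B.
Net: 218 − 180 + 168 = +¥206 billion.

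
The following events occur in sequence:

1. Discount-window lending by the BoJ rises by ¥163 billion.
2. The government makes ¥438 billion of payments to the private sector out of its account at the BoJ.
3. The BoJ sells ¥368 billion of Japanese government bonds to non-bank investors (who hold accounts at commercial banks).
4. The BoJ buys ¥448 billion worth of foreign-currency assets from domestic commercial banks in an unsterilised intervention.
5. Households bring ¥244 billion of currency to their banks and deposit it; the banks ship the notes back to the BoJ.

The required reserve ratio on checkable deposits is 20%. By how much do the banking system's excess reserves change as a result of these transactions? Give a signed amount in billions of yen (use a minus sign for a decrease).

+¥862.2 billion

Discount-window loan ¥163 billion: reserves +¥163B, deposits 0.
Government spending ¥438 billion: reserves +¥438B, deposits +¥438B.
Asset sale (to non-banks) ¥368 billion: reserves −¥368B, deposits −¥368B.
FX purchase ¥448 billion: reserves +¥448B, deposits 0.
Currency deposit ¥244 billion: reserves +¥244B, deposits +¥244B.
Totals: Δreserves = +¥925B, Δdeposits = +¥314B.
Δrequired reserves = 20% × +¥314B = +¥62.8B.
Δexcess reserves = Δreserves − Δrequired = +¥925B − (+¥62.8B) = +¥862.2 billion.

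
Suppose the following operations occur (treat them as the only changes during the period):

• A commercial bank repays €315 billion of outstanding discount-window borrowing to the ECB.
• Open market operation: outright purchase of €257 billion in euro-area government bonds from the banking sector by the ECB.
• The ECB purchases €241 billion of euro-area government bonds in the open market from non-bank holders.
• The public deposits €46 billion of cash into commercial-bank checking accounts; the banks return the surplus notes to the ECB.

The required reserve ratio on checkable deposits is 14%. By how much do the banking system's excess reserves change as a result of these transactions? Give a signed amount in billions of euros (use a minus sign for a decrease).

Discount-window repayment €315 billion: reserves −€315B, deposits 0.
OMO purchase (from banks) €257 billion: reserves +€257B, deposits 0.
Asset purchase (from non-banks) €241 billion: reserves +€241B, deposits +€241B.
Currency deposit €46 billion: reserves +€46B, deposits +€46B.
Totals: Δreserves = +€229B, Δdeposits = +€287B.
Δrequired reserves = 14% × +€287B = +€40.18B.
Δexcess reserves = Δreserves − Δrequired = +€229B − (+€40.18B) = +€188.82 billion.

+€188.82 billion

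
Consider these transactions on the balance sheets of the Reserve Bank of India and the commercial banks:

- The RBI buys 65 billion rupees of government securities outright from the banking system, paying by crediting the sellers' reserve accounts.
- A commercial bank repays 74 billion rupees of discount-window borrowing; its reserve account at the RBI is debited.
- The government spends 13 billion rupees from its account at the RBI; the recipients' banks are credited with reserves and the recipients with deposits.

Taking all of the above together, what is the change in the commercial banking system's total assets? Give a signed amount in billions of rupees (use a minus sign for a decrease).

-61 billion

OMO purchase (from banks) 65 billion rupees: just an asset swap on bank balance sheets → 0.
Discount-window repayment 74 billion rupees: bank balance sheets shrink → −74B.
Government spending 13 billion rupees: bank balance sheets expand → +13B.
Net: 0 − 74 + 13 = -61 billion.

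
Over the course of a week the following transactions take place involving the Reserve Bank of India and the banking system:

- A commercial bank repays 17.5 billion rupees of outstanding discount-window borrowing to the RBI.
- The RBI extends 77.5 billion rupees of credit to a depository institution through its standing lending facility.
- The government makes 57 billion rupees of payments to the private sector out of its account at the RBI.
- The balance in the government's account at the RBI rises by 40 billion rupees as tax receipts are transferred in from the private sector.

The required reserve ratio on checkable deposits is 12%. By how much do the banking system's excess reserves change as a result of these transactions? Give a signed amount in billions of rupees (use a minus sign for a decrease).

+74.96 billion

Discount-window repayment 17.5 billion rupees: reserves −17.5B, deposits 0.
Discount-window loan 77.5 billion rupees: reserves +77.5B, deposits 0.
Government spending 57 billion rupees: reserves +57B, deposits +57B.
Government account inflow 40 billion rupees: reserves −40B, deposits −40B.
Totals: Δreserves = +77B, Δdeposits = +17B.
Δrequired reserves = 12% × +17B = +2.04B.
Δexcess reserves = Δreserves − Δrequired = +77B − (+2.04B) = +74.96 billion.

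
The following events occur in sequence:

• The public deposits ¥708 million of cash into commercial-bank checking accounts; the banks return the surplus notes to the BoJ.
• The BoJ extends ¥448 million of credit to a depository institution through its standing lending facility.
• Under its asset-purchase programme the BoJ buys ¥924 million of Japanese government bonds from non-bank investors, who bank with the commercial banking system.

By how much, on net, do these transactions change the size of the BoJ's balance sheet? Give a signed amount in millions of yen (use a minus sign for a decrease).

Currency deposit ¥708 million: only the composition of liabilities changes → 0.
Discount-window loan ¥448 million: a BoJ asset is acquired → +¥448M.
Asset purchase (from non-banks) ¥924 million: a BoJ asset is acquired → +¥924M.
Net: 0 + 448 + 924 = +¥1372 million.

+¥1372 million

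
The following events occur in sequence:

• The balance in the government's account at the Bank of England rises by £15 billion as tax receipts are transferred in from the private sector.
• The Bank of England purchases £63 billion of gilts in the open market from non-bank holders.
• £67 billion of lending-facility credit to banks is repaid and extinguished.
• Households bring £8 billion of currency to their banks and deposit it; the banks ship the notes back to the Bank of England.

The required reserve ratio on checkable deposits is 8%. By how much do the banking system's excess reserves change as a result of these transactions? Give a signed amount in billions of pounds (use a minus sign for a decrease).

Government account inflow £15 billion: reserves −£15B, deposits −£15B.
Asset purchase (from non-banks) £63 billion: reserves +£63B, deposits +£63B.
Discount-window repayment £67 billion: reserves −£67B, deposits 0.
Currency deposit £8 billion: reserves +£8B, deposits +£8B.
Totals: Δreserves = −£11B, Δdeposits = +£56B.
Δrequired reserves = 8% × +£56B = +£4.48B.
Δexcess reserves = Δreserves − Δrequired = −£11B − (+£4.48B) = -£15.48 billion.

-£15.48 billion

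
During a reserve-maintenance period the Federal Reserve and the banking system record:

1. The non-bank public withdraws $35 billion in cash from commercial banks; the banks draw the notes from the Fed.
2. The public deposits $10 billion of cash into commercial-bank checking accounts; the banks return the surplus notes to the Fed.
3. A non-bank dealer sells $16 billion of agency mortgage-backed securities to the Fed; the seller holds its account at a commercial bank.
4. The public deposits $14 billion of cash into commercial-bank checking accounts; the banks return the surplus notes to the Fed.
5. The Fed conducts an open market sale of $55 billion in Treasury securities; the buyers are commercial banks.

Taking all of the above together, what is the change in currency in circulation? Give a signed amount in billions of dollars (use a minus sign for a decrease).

+$11 billion

Currency withdrawal $35 billion: notes leave the central bank → +$35B.
Currency deposit $10 billion: notes return to the central bank → −$10B.
Asset purchase (from non-banks) $16 billion: no currency enters or leaves circulation → 0.
Currency deposit $14 billion: notes return to the central bank → −$14B.
OMO sale (to banks) $55 billion: no currency enters or leaves circulation → 0.
Net: 35 − 10 + 0 − 14 + 0 = +$11 billion.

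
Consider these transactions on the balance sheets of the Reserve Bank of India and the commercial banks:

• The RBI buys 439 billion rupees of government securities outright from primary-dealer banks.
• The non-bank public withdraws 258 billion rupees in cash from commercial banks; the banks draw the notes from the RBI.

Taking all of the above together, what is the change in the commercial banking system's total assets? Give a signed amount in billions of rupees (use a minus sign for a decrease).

-258 billion

OMO purchase (from banks) 439 billion rupees: just an asset swap on bank balance sheets → 0.
Currency withdrawal 258 billion rupees: bank balance sheets shrink → −258B.
Net: 0 − 258 = -258 billion.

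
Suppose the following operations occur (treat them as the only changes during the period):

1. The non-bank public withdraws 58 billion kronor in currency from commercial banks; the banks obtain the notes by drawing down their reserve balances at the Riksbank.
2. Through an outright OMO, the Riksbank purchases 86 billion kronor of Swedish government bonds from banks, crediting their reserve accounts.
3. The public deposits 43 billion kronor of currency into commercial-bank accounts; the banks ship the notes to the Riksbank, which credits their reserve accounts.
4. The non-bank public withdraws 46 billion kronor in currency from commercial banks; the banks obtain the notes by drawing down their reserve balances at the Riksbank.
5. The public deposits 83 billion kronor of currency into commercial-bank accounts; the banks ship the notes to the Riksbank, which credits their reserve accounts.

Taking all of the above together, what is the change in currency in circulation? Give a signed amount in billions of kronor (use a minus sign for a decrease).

Currency withdrawal 58 billion kronor: notes leave the central bank → +58B.
OMO purchase (from banks) 86 billion kronor: no currency enters or leaves circulation → 0.
Currency deposit 43 billion kronor: notes return to the central bank → −43B.
Currency withdrawal 46 billion kronor: notes leave the central bank → +46B.
Currency deposit 83 billion kronor: notes return to the central bank → −83B.
Net: 58 + 0 − 43 + 46 − 83 = -22 billion.

-22 billion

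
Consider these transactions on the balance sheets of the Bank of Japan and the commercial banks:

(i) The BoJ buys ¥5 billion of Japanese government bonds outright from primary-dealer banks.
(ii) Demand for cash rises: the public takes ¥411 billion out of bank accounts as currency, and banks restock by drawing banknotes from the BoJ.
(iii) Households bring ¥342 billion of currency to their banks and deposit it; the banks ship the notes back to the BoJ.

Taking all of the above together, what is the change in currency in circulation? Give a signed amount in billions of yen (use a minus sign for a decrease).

+¥69 billion

OMO purchase (from banks) ¥5 billion: no currency enters or leaves circulation → 0.
Currency withdrawal ¥411 billion: notes leave the central bank → +¥411B.
Currency deposit ¥342 billion: notes return to the central bank → −¥342B.
Net: 0 + 411 − 342 = +¥69 billion.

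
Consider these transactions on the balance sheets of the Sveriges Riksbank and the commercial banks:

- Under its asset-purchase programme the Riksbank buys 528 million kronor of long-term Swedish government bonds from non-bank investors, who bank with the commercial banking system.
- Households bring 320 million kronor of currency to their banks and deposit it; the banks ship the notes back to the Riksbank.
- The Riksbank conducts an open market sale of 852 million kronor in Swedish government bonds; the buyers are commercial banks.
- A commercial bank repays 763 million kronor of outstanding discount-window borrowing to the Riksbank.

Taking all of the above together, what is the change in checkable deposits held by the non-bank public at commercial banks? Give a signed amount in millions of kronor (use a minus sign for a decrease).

Asset purchase (from non-banks) 528 million kronor: non-bank counterparties' bank balances rise → +528M.
Currency deposit 320 million kronor: non-bank counterparties' bank balances rise → +320M.
OMO sale (to banks) 852 million kronor: the counterparty is a bank, so public deposits are unchanged → 0.
Discount-window repayment 763 million kronor: the counterparty is a bank, so public deposits are unchanged → 0.
Net: 528 + 320 + 0 + 0 = +848 million.

+848 million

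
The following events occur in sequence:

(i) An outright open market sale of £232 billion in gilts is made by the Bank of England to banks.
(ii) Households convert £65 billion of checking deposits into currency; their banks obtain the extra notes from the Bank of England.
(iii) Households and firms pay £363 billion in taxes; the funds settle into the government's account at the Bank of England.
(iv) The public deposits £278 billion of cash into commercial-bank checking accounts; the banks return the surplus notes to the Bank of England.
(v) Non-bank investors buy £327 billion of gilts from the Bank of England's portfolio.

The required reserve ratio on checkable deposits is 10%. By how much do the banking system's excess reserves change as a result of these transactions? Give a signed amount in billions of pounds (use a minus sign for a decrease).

-£661.3 billion

OMO sale (to banks) £232 billion: reserves −£232B, deposits 0.
Currency withdrawal £65 billion: reserves −£65B, deposits −£65B.
Government account inflow £363 billion: reserves −£363B, deposits −£363B.
Currency deposit £278 billion: reserves +£278B, deposits +£278B.
Asset sale (to non-banks) £327 billion: reserves −£327B, deposits −£327B.
Totals: Δreserves = −£709B, Δdeposits = −£477B.
Δrequired reserves = 10% × −£477B = −£47.7B.
Δexcess reserves = Δreserves − Δrequired = −£709B − (−£47.7B) = -£661.3 billion.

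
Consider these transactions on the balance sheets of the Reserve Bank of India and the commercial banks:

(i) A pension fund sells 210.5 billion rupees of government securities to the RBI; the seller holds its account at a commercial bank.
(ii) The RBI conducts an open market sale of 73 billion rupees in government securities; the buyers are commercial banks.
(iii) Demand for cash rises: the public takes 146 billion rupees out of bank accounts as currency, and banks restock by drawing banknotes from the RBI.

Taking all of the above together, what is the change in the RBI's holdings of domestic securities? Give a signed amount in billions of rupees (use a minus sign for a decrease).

Asset purchase (from non-banks) 210.5 billion rupees: securities added to the RBI's portfolio → +210.5B.
OMO sale (to banks) 73 billion rupees: securities removed from the RBI's portfolio → −73B.
Currency withdrawal 146 billion rupees: the RBI's securities portfolio is untouched → 0.
Net: 210.5 − 73 + 0 = +137.5 billion.

+137.5 billion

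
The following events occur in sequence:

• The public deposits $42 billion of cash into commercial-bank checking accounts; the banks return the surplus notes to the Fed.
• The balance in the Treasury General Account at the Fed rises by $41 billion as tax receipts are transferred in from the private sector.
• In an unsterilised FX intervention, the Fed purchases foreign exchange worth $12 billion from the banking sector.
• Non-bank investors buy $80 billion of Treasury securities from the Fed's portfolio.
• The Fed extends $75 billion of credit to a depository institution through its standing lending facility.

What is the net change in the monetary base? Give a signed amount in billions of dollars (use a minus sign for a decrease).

Currency deposit $42 billion: just a shift between currency and reserves — both are base money → 0.
Government account inflow $41 billion: reserves shift to a non-base liability → −$41B.
FX purchase $12 billion: Fed balance sheet expands → +$12B.
Asset sale (to non-banks) $80 billion: Fed balance sheet contracts → −$80B.
Discount-window loan $75 billion: Fed balance sheet expands → +$75B.
Net: 0 − 41 + 12 − 80 + 75 = -$34 billion.

-$34 billion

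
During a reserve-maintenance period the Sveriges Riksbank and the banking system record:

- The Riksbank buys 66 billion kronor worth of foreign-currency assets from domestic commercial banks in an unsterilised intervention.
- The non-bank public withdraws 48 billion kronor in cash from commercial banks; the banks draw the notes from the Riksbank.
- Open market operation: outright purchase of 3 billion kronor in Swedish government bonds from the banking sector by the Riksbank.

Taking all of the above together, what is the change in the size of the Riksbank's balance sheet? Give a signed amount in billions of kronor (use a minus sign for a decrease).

FX purchase 66 billion kronor: a Riksbank asset is acquired → +66B.
Currency withdrawal 48 billion kronor: only the composition of liabilities changes → 0.
OMO purchase (from banks) 3 billion kronor: a Riksbank asset is acquired → +3B.
Net: 66 + 0 + 3 = +69 billion.

+69 billion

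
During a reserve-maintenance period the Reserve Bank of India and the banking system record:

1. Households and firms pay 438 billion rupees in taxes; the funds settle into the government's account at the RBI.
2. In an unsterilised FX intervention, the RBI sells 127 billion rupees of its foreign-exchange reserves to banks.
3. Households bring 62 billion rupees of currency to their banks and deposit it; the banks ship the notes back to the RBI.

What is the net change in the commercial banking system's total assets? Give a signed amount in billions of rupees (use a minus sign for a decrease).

-376 billion

RBI balance sheet:
  Assets:      Foreign assets −127B
  Liabilities: Bank reserves −503B, Currency in circulation −62B, Government deposits +438B
Commercial banking system:
  Assets:      Reserves at CB −503B, Foreign assets +127B
  Liabilities: Checkable deposits −376B
Change in total bank assets = -376 billion.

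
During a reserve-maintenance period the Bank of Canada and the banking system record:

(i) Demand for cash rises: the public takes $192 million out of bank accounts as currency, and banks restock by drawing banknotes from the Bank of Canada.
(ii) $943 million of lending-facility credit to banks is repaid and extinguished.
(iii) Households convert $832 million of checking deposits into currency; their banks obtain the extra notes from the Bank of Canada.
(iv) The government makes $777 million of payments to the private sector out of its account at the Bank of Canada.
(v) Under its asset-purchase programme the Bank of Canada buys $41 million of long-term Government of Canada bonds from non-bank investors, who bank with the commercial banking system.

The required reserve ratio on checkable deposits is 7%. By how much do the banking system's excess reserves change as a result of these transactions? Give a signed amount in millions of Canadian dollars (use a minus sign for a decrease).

Currency withdrawal $192 million: reserves −$192M, deposits −$192M.
Discount-window repayment $943 million: reserves −$943M, deposits 0.
Currency withdrawal $832 million: reserves −$832M, deposits −$832M.
Government spending $777 million: reserves +$777M, deposits +$777M.
Asset purchase (from non-banks) $41 million: reserves +$41M, deposits +$41M.
Totals: Δreserves = −$1149M, Δdeposits = −$206M.
Δrequired reserves = 7% × −$206M = −$14.42M.
Δexcess reserves = Δreserves − Δrequired = −$1149M − (−$14.42M) = -$1134.58 million.

-$1134.58 million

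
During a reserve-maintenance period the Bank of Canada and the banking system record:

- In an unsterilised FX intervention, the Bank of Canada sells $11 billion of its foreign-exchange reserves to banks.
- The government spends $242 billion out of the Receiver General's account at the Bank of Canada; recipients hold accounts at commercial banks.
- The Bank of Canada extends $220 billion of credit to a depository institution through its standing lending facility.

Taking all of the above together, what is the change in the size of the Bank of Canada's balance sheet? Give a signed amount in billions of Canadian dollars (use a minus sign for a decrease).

FX sale $11 billion: a Bank of Canada asset is shed → −$11B.
Government spending $242 billion: only the composition of liabilities changes → 0.
Discount-window loan $220 billion: a Bank of Canada asset is acquired → +$220B.
Net: −11 + 0 + 220 = +$209 billion.

+$209 billion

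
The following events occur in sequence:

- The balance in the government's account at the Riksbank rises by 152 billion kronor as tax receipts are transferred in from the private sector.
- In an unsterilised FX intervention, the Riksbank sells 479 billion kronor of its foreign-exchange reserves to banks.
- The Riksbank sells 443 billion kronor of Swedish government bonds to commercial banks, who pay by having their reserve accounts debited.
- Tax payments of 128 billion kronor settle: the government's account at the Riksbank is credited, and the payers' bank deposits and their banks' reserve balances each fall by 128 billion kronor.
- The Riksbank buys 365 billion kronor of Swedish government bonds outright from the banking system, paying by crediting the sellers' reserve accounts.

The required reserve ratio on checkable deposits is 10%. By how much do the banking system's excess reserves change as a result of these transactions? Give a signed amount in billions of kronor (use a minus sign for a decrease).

Government account inflow 152 billion kronor: reserves −152B, deposits −152B.
FX sale 479 billion kronor: reserves −479B, deposits 0.
OMO sale (to banks) 443 billion kronor: reserves −443B, deposits 0.
Government account inflow 128 billion kronor: reserves −128B, deposits −128B.
OMO purchase (from banks) 365 billion kronor: reserves +365B, deposits 0.
Totals: Δreserves = −837B, Δdeposits = −280B.
Δrequired reserves = 10% × −280B = −28B.
Δexcess reserves = Δreserves − Δrequired = −837B − (−28B) = -809 billion.

-809 billion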